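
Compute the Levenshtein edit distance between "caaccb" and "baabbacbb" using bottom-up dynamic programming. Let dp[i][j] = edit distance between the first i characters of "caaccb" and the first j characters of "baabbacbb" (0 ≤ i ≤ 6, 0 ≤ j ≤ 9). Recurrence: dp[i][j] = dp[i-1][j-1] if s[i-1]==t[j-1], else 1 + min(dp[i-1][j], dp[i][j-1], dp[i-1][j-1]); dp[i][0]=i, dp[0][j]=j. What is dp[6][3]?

   ''  b  a  a  b  b  a  c  b  b
''  0  1  2  3  4  5  6  7  8  9
 c  1  1  2  3  4  5  6  6  7  8
 a  2  2  1  2  3  4  5  6  7  8
 a  3  3  2  1  2  3  4  5  6  7
 c  4  4  3  2  2  3  4  4  5  6
 c  5  5  4  3  3  3  4  4  5  6
 b  6  5  5  4  3  3  4  5  4  5

4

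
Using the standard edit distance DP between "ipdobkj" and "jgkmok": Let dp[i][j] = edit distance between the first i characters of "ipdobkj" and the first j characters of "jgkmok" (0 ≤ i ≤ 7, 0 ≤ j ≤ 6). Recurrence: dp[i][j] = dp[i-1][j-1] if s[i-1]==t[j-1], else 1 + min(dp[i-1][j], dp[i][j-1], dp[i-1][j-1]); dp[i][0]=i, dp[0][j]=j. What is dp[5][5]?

   ''  j  g  k  m  o  k
''  0  1  2  3  4  5  6
 i  1  1  2  3  4  5  6
 p  2  2  2  3  4  5  6
 d  3  3  3  3  4  5  6
 o  4  4  4  4  4  4  5
 b  5  5  5  5  5  5  5
 k  6  6  6  5  6  6  5
 j  7  6  7  6  6  7  6

5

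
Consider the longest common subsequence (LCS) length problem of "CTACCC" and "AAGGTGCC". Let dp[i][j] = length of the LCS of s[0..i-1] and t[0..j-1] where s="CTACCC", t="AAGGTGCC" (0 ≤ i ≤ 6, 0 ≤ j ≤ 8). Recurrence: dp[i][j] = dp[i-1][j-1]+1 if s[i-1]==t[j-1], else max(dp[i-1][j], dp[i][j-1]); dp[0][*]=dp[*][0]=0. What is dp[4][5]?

   ''  A  A  G  G  T  G  C  C
''  0  0  0  0  0  0  0  0  0
 C  0  0  0  0  0  0  0  1  1
 T  0  0  0  0  0  1  1  1  1
 A  0  1  1  1  1  1  1  1  1
 C  0  1  1  1  1  1  1  2  2
 C  0  1  1  1  1  1  1  2  3
 C  0  1  1  1  1  1  1  2  3

1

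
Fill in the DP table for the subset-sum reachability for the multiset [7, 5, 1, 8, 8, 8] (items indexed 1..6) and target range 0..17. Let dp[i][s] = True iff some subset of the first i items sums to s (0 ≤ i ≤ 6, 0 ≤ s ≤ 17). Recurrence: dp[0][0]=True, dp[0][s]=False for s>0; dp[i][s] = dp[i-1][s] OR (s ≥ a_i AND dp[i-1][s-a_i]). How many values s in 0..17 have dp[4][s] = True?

12

i\s   0   1   2   3   4   5   6   7   8   9  10  11  12  13  14  15  16  17
  0   T   F   F   F   F   F   F   F   F   F   F   F   F   F   F   F   F   F
  1   T   F   F   F   F   F   F   T   F   F   F   F   F   F   F   F   F   F
  2   T   F   F   F   F   T   F   T   F   F   F   F   T   F   F   F   F   F
  3   T   T   F   F   F   T   T   T   T   F   F   F   T   T   F   F   F   F
  4   T   T   F   F   F   T   T   T   T   T   F   F   T   T   T   T   T   F
  5   T   T   F   F   F   T   T   T   T   T   F   F   T   T   T   T   T   T
  6   T   T   F   F   F   T   T   T   T   T   F   F   T   T   T   T   T   T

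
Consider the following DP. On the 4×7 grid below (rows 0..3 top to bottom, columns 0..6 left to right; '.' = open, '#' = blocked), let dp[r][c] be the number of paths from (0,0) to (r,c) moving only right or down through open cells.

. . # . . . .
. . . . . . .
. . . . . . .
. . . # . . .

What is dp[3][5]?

r\c   0   1   2   3   4   5   6
  0   1   1   0   0   0   0   0
  1   1   2   2   2   2   2   2
  2   1   3   5   7   9  11  13
  3   1   4   9   0   9  20  33

20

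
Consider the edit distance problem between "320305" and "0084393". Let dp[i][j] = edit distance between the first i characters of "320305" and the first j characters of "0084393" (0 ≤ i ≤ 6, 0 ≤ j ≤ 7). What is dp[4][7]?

   ''  0  0  8  4  3  9  3
''  0  1  2  3  4  5  6  7
 3  1  1  2  3  4  4  5  6
 2  2  2  2  3  4  5  5  6
 0  3  2  2  3  4  5  6  6
 3  4  3  3  3  4  4  5  6
 0  5  4  3  4  4  5  5  6
 5  6  5  4  4  5  5  6  6

6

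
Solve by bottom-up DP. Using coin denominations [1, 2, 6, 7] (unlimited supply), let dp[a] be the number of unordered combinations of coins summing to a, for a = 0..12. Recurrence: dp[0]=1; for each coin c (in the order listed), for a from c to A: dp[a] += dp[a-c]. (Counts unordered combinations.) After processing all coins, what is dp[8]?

8

after  coin     0     1     2     3     4     5     6     7     8     9    10    11    12
          1     1     1     1     1     1     1     1     1     1     1     1     1     1
          2     1     1     2     2     3     3     4     4     5     5     6     6     7
          6     1     1     2     2     3     3     5     5     7     7     9     9    12
          7     1     1     2     2     3     3     5     6     8     9    11    12    15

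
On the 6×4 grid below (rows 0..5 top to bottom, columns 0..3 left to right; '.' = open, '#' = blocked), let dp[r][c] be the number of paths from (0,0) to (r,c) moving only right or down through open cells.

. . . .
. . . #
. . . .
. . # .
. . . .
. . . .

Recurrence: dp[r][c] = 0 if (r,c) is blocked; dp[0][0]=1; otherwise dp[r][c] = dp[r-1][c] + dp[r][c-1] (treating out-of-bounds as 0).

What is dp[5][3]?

r\c   0   1   2   3
  0   1   1   1   1
  1   1   2   3   0
  2   1   3   6   6
  3   1   4   0   6
  4   1   5   5  11
  5   1   6  11  22

22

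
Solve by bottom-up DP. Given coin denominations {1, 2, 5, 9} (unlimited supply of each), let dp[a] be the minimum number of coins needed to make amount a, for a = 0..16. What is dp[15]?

3

 a  0  1  2  3  4  5  6  7  8  9 10 11 12 13 14 15 16
dp  0  1  1  2  2  1  2  2  3  1  2  2  3  3  2  3  3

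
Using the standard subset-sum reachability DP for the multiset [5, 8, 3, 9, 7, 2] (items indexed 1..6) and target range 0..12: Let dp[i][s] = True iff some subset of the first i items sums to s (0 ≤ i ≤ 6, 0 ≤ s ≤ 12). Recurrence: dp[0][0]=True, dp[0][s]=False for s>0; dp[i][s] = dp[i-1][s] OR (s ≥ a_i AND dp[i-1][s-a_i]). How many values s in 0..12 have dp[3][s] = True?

i\s   0   1   2   3   4   5   6   7   8   9  10  11  12
  0   T   F   F   F   F   F   F   F   F   F   F   F   F
  1   T   F   F   F   F   T   F   F   F   F   F   F   F
  2   T   F   F   F   F   T   F   F   T   F   F   F   F
  3   T   F   F   T   F   T   F   F   T   F   F   T   F
  4   T   F   F   T   F   T   F   F   T   T   F   T   T
  5   T   F   F   T   F   T   F   T   T   T   T   T   T
  6   T   F   T   T   F   T   F   T   T   T   T   T   T

5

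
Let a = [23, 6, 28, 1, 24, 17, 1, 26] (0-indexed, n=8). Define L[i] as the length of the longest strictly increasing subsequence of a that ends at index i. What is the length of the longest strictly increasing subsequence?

3

   i    0    1    2    3    4    5    6    7
a[i]   23    6   28    1   24   17    1   26
L[i]    1    1    2    1    2    2    1    3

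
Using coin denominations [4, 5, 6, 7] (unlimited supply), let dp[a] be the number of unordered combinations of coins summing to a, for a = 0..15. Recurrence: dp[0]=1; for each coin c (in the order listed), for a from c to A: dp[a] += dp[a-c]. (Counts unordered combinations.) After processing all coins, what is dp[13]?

after  coin     0     1     2     3     4     5     6     7     8     9    10    11    12    13    14    15
          4     1     0     0     0     1     0     0     0     1     0     0     0     1     0     0     0
          5     1     0     0     0     1     1     0     0     1     1     1     0     1     1     1     1
          6     1     0     0     0     1     1     1     0     1     1     2     1     2     1     2     2
          7     1     0     0     0     1     1     1     1     1     1     2     2     3     2     3     3

2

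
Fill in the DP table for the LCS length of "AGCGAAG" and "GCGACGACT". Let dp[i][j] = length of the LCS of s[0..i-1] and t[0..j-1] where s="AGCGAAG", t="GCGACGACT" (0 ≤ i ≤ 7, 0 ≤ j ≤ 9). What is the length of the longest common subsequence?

5

   ''  G  C  G  A  C  G  A  C  T
''  0  0  0  0  0  0  0  0  0  0
 A  0  0  0  0  1  1  1  1  1  1
 G  0  1  1  1  1  1  2  2  2  2
 C  0  1  2  2  2  2  2  2  3  3
 G  0  1  2  3  3  3  3  3  3  3
 A  0  1  2  3  4  4  4  4  4  4
 A  0  1  2  3  4  4  4  5  5  5
 G  0  1  2  3  4  4  5  5  5  5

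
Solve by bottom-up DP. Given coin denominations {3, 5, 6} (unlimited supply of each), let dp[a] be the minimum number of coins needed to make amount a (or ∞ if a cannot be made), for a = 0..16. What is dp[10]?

2

 a  0  1  2  3  4  5  6  7  8  9 10 11 12 13 14 15 16
dp  0  -  -  1  -  1  1  -  2  2  2  2  2  3  3  3  3
(- denotes ∞ / unreachable)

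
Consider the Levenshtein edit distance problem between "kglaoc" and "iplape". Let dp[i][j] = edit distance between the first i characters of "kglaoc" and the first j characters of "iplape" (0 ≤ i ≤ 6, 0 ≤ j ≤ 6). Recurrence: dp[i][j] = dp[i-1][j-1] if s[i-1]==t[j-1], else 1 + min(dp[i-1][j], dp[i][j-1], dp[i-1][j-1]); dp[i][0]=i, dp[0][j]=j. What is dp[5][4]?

   ''  i  p  l  a  p  e
''  0  1  2  3  4  5  6
 k  1  1  2  3  4  5  6
 g  2  2  2  3  4  5  6
 l  3  3  3  2  3  4  5
 a  4  4  4  3  2  3  4
 o  5  5  5  4  3  3  4
 c  6  6  6  5  4  4  4

3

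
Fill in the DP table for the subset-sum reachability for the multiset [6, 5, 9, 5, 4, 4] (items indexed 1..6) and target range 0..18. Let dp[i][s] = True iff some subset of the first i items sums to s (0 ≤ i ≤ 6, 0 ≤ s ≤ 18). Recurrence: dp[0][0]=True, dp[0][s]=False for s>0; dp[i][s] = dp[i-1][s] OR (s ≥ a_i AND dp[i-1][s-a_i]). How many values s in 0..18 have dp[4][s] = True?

9

i\s   0   1   2   3   4   5   6   7   8   9  10  11  12  13  14  15  16  17  18
  0   T   F   F   F   F   F   F   F   F   F   F   F   F   F   F   F   F   F   F
  1   T   F   F   F   F   F   T   F   F   F   F   F   F   F   F   F   F   F   F
  2   T   F   F   F   F   T   T   F   F   F   F   T   F   F   F   F   F   F   F
  3   T   F   F   F   F   T   T   F   F   T   F   T   F   F   T   T   F   F   F
  4   T   F   F   F   F   T   T   F   F   T   T   T   F   F   T   T   T   F   F
  5   T   F   F   F   T   T   T   F   F   T   T   T   F   T   T   T   T   F   T
  6   T   F   F   F   T   T   T   F   T   T   T   T   F   T   T   T   T   T   T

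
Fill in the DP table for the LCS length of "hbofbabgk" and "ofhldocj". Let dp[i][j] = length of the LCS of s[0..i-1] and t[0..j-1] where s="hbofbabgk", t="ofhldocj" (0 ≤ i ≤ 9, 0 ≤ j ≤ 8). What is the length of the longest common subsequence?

2

   ''  o  f  h  l  d  o  c  j
''  0  0  0  0  0  0  0  0  0
 h  0  0  0  1  1  1  1  1  1
 b  0  0  0  1  1  1  1  1  1
 o  0  1  1  1  1  1  2  2  2
 f  0  1  2  2  2  2  2  2  2
 b  0  1  2  2  2  2  2  2  2
 a  0  1  2  2  2  2  2  2  2
 b  0  1  2  2  2  2  2  2  2
 g  0  1  2  2  2  2  2  2  2
 k  0  1  2  2  2  2  2  2  2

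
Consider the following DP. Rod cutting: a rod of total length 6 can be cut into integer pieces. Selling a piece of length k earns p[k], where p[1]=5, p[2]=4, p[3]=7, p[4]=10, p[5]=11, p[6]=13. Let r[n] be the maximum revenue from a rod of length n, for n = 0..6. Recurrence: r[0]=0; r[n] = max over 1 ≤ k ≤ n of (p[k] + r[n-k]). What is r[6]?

30

   n    0    1    2    3    4    5    6
r[n]    0    5   10   15   20   25   30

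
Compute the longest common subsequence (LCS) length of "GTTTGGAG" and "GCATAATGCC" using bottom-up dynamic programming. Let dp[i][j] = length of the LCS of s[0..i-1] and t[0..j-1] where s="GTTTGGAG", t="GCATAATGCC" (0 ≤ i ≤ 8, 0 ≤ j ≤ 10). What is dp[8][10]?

4

   ''  G  C  A  T  A  A  T  G  C  C
''  0  0  0  0  0  0  0  0  0  0  0
 G  0  1  1  1  1  1  1  1  1  1  1
 T  0  1  1  1  2  2  2  2  2  2  2
 T  0  1  1  1  2  2  2  3  3  3  3
 T  0  1  1  1  2  2  2  3  3  3  3
 G  0  1  1  1  2  2  2  3  4  4  4
 G  0  1  1  1  2  2  2  3  4  4  4
 A  0  1  1  2  2  3  3  3  4  4  4
 G  0  1  1  2  2  3  3  3  4  4  4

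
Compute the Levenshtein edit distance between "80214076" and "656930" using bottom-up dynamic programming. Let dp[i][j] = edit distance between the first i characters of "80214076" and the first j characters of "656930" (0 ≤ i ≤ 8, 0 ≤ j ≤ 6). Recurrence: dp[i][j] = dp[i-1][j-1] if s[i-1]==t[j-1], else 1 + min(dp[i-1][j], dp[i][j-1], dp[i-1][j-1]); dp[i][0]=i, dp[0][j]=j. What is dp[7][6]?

   ''  6  5  6  9  3  0
''  0  1  2  3  4  5  6
 8  1  1  2  3  4  5  6
 0  2  2  2  3  4  5  5
 2  3  3  3  3  4  5  6
 1  4  4  4  4  4  5  6
 4  5  5  5  5  5  5  6
 0  6  6  6  6  6  6  5
 7  7  7  7  7  7  7  6
 6  8  7  8  7  8  8  7

6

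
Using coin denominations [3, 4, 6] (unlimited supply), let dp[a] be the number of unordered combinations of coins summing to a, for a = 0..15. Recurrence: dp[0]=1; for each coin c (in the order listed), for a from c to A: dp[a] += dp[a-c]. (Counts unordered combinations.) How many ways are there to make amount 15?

after  coin     0     1     2     3     4     5     6     7     8     9    10    11    12    13    14    15
          3     1     0     0     1     0     0     1     0     0     1     0     0     1     0     0     1
          4     1     0     0     1     1     0     1     1     1     1     1     1     2     1     1     2
          6     1     0     0     1     1     0     2     1     1     2     2     1     4     2     2     4

4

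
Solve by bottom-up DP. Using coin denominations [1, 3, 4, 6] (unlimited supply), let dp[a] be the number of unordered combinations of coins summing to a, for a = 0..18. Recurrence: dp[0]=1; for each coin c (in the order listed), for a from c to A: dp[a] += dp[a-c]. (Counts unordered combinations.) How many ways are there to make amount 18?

after  coin     0     1     2     3     4     5     6     7     8     9    10    11    12    13    14    15    16    17    18
          1     1     1     1     1     1     1     1     1     1     1     1     1     1     1     1     1     1     1     1
          3     1     1     1     2     2     2     3     3     3     4     4     4     5     5     5     6     6     6     7
          4     1     1     1     2     3     3     4     5     6     7     8     9    11    12    13    15    17    18    20
          6     1     1     1     2     3     3     5     6     7     9    11    12    16    18    20    24    28    30    36

36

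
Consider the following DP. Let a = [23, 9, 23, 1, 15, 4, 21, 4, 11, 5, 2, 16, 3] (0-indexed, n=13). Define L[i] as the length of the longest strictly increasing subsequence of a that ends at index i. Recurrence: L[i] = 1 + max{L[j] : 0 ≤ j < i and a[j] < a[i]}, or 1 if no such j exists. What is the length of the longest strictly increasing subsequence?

   i    0    1    2    3    4    5    6    7    8    9   10   11   12
a[i]   23    9   23    1   15    4   21    4   11    5    2   16    3
L[i]    1    1    2    1    2    2    3    2    3    3    2    4    3

4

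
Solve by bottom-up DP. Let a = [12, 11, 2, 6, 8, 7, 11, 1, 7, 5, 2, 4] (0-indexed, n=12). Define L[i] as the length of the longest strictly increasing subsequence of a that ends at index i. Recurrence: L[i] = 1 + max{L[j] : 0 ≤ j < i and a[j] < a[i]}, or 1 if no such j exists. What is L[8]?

   i    0    1    2    3    4    5    6    7    8    9   10   11
a[i]   12   11    2    6    8    7   11    1    7    5    2    4
L[i]    1    1    1    2    3    3    4    1    3    2    2    3

3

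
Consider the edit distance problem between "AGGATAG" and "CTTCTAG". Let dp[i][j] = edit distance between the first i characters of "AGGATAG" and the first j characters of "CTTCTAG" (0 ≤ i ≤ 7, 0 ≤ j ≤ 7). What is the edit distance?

   ''  C  T  T  C  T  A  G
''  0  1  2  3  4  5  6  7
 A  1  1  2  3  4  5  5  6
 G  2  2  2  3  4  5  6  5
 G  3  3  3  3  4  5  6  6
 A  4  4  4  4  4  5  5  6
 T  5  5  4  4  5  4  5  6
 A  6  6  5  5  5  5  4  5
 G  7  7  6  6  6  6  5  4

4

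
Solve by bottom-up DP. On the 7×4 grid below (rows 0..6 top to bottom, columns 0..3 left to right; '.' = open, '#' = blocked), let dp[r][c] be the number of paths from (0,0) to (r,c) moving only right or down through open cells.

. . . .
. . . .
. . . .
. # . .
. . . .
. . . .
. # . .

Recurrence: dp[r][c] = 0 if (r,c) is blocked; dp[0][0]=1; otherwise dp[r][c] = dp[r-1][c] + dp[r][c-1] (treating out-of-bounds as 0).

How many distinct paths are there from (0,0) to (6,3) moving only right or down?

r\c   0   1   2   3
  0   1   1   1   1
  1   1   2   3   4
  2   1   3   6  10
  3   1   0   6  16
  4   1   1   7  23
  5   1   2   9  32
  6   1   0   9  41

41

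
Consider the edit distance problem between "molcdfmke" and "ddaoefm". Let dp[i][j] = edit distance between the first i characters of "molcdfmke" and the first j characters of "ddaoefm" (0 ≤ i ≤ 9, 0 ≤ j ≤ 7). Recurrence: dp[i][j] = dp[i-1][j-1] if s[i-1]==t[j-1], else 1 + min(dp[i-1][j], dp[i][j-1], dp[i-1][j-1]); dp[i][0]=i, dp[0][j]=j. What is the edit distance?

7

   ''  d  d  a  o  e  f  m
''  0  1  2  3  4  5  6  7
 m  1  1  2  3  4  5  6  6
 o  2  2  2  3  3  4  5  6
 l  3  3  3  3  4  4  5  6
 c  4  4  4  4  4  5  5  6
 d  5  4  4  5  5  5  6  6
 f  6  5  5  5  6  6  5  6
 m  7  6  6  6  6  7  6  5
 k  8  7  7  7  7  7  7  6
 e  9  8  8  8  8  7  8  7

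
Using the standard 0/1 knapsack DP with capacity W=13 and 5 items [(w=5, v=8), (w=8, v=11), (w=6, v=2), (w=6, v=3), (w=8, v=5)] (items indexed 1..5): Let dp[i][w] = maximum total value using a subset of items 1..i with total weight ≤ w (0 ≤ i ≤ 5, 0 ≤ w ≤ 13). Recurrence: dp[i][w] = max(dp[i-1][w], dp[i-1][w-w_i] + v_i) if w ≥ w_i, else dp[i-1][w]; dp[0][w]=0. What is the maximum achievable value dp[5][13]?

i\w   0   1   2   3   4   5   6   7   8   9  10  11  12  13
  0   0   0   0   0   0   0   0   0   0   0   0   0   0   0
  1   0   0   0   0   0   8   8   8   8   8   8   8   8   8
  2   0   0   0   0   0   8   8   8  11  11  11  11  11  19
  3   0   0   0   0   0   8   8   8  11  11  11  11  11  19
  4   0   0   0   0   0   8   8   8  11  11  11  11  11  19
  5   0   0   0   0   0   8   8   8  11  11  11  11  11  19

19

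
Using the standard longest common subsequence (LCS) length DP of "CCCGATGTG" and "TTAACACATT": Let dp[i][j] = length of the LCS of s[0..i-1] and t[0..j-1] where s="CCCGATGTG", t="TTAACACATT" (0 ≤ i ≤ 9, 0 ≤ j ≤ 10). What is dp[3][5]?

   ''  T  T  A  A  C  A  C  A  T  T
''  0  0  0  0  0  0  0  0  0  0  0
 C  0  0  0  0  0  1  1  1  1  1  1
 C  0  0  0  0  0  1  1  2  2  2  2
 C  0  0  0  0  0  1  1  2  2  2  2
 G  0  0  0  0  0  1  1  2  2  2  2
 A  0  0  0  1  1  1  2  2  3  3  3
 T  0  1  1  1  1  1  2  2  3  4  4
 G  0  1  1  1  1  1  2  2  3  4  4
 T  0  1  2  2  2  2  2  2  3  4  5
 G  0  1  2  2  2  2  2  2  3  4  5

1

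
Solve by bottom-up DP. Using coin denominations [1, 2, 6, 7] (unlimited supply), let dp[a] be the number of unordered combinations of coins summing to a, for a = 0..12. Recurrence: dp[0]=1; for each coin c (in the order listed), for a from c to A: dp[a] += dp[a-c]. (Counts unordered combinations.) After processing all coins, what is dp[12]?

after  coin     0     1     2     3     4     5     6     7     8     9    10    11    12
          1     1     1     1     1     1     1     1     1     1     1     1     1     1
          2     1     1     2     2     3     3     4     4     5     5     6     6     7
          6     1     1     2     2     3     3     5     5     7     7     9     9    12
          7     1     1     2     2     3     3     5     6     8     9    11    12    15

15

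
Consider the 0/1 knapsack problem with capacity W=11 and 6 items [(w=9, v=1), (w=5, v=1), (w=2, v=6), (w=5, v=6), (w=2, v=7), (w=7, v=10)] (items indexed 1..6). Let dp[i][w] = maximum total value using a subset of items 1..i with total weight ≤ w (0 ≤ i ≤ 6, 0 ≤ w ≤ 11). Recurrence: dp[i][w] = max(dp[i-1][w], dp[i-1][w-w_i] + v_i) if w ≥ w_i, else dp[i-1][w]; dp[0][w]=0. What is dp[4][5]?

i\w   0   1   2   3   4   5   6   7   8   9  10  11
  0   0   0   0   0   0   0   0   0   0   0   0   0
  1   0   0   0   0   0   0   0   0   0   1   1   1
  2   0   0   0   0   0   1   1   1   1   1   1   1
  3   0   0   6   6   6   6   6   7   7   7   7   7
  4   0   0   6   6   6   6   6  12  12  12  12  12
  5   0   0   7   7  13  13  13  13  13  19  19  19
  6   0   0   7   7  13  13  13  13  13  19  19  23

6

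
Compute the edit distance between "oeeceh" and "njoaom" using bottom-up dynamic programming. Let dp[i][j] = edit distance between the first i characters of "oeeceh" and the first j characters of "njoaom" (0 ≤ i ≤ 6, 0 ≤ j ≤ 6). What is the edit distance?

   ''  n  j  o  a  o  m
''  0  1  2  3  4  5  6
 o  1  1  2  2  3  4  5
 e  2  2  2  3  3  4  5
 e  3  3  3  3  4  4  5
 c  4  4  4  4  4  5  5
 e  5  5  5  5  5  5  6
 h  6  6  6  6  6  6  6

6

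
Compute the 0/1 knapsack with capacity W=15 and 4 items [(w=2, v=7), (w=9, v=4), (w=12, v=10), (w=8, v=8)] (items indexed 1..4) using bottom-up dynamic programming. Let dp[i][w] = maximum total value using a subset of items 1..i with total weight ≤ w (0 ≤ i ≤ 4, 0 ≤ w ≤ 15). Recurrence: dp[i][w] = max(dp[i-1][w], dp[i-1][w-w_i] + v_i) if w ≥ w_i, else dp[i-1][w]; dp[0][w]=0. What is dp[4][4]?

i\w   0   1   2   3   4   5   6   7   8   9  10  11  12  13  14  15
  0   0   0   0   0   0   0   0   0   0   0   0   0   0   0   0   0
  1   0   0   7   7   7   7   7   7   7   7   7   7   7   7   7   7
  2   0   0   7   7   7   7   7   7   7   7   7  11  11  11  11  11
  3   0   0   7   7   7   7   7   7   7   7   7  11  11  11  17  17
  4   0   0   7   7   7   7   7   7   8   8  15  15  15  15  17  17

7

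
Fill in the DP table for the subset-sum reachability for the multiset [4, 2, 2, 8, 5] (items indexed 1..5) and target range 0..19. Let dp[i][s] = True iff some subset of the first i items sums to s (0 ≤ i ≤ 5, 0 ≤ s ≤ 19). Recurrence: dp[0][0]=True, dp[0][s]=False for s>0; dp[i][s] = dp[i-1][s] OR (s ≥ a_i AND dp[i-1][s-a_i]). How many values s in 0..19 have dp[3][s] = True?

5

i\s   0   1   2   3   4   5   6   7   8   9  10  11  12  13  14  15  16  17  18  19
  0   T   F   F   F   F   F   F   F   F   F   F   F   F   F   F   F   F   F   F   F
  1   T   F   F   F   T   F   F   F   F   F   F   F   F   F   F   F   F   F   F   F
  2   T   F   T   F   T   F   T   F   F   F   F   F   F   F   F   F   F   F   F   F
  3   T   F   T   F   T   F   T   F   T   F   F   F   F   F   F   F   F   F   F   F
  4   T   F   T   F   T   F   T   F   T   F   T   F   T   F   T   F   T   F   F   F
  5   T   F   T   F   T   T   T   T   T   T   T   T   T   T   T   T   T   T   F   T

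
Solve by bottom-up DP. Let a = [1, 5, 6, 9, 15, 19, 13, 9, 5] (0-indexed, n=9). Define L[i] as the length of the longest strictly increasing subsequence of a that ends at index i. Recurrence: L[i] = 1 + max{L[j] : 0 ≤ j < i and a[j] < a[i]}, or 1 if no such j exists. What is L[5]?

   i    0    1    2    3    4    5    6    7    8
a[i]    1    5    6    9   15   19   13    9    5
L[i]    1    2    3    4    5    6    5    4    2

6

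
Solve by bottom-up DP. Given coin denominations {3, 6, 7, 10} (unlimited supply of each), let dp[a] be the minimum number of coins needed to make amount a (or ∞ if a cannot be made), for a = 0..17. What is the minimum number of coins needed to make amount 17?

2

 a  0  1  2  3  4  5  6  7  8  9 10 11 12 13 14 15 16 17
dp  0  -  -  1  -  -  1  1  -  2  1  -  2  2  2  3  2  2
(- denotes ∞ / unreachable)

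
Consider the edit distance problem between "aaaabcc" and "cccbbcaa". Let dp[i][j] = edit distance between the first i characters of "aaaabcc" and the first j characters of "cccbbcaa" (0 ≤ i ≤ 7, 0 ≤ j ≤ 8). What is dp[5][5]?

   ''  c  c  c  b  b  c  a  a
''  0  1  2  3  4  5  6  7  8
 a  1  1  2  3  4  5  6  6  7
 a  2  2  2  3  4  5  6  6  6
 a  3  3  3  3  4  5  6  6  6
 a  4  4  4  4  4  5  6  6  6
 b  5  5  5  5  4  4  5  6  7
 c  6  5  5  5  5  5  4  5  6
 c  7  6  5  5  6  6  5  5  6

4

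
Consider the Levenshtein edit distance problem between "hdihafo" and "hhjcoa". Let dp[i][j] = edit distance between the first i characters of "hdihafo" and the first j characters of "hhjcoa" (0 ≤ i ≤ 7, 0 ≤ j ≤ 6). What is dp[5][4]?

4

   ''  h  h  j  c  o  a
''  0  1  2  3  4  5  6
 h  1  0  1  2  3  4  5
 d  2  1  1  2  3  4  5
 i  3  2  2  2  3  4  5
 h  4  3  2  3  3  4  5
 a  5  4  3  3  4  4  4
 f  6  5  4  4  4  5  5
 o  7  6  5  5  5  4  5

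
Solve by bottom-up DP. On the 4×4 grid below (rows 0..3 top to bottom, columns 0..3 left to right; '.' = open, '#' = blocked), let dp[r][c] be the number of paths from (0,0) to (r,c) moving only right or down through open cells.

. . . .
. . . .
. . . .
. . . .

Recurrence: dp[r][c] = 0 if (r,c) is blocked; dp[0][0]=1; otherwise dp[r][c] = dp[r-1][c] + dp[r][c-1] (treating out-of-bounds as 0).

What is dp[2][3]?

r\c   0   1   2   3
  0   1   1   1   1
  1   1   2   3   4
  2   1   3   6  10
  3   1   4  10  20

10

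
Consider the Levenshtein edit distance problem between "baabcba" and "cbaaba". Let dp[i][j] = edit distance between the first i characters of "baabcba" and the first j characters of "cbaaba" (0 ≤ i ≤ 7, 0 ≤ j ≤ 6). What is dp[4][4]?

   ''  c  b  a  a  b  a
''  0  1  2  3  4  5  6
 b  1  1  1  2  3  4  5
 a  2  2  2  1  2  3  4
 a  3  3  3  2  1  2  3
 b  4  4  3  3  2  1  2
 c  5  4  4  4  3  2  2
 b  6  5  4  5  4  3  3
 a  7  6  5  4  5  4  3

2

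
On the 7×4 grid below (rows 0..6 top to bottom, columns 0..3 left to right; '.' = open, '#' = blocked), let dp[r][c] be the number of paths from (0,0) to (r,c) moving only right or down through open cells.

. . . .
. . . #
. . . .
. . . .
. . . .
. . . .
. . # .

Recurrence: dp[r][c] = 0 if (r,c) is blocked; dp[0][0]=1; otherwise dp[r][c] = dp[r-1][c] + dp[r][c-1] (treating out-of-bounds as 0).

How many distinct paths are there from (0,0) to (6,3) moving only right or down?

52

r\c   0   1   2   3
  0   1   1   1   1
  1   1   2   3   0
  2   1   3   6   6
  3   1   4  10  16
  4   1   5  15  31
  5   1   6  21  52
  6   1   7   0  52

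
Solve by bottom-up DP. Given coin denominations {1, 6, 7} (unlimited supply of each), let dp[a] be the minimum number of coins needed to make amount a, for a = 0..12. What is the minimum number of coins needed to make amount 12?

 a  0  1  2  3  4  5  6  7  8  9 10 11 12
dp  0  1  2  3  4  5  1  1  2  3  4  5  2

2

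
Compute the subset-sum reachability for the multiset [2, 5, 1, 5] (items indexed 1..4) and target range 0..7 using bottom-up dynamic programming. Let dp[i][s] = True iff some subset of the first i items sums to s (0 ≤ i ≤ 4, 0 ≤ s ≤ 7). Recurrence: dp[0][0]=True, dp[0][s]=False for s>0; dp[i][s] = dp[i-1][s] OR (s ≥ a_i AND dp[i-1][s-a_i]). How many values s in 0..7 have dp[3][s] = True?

i\s   0   1   2   3   4   5   6   7
  0   T   F   F   F   F   F   F   F
  1   T   F   T   F   F   F   F   F
  2   T   F   T   F   F   T   F   T
  3   T   T   T   T   F   T   T   T
  4   T   T   T   T   F   T   T   T

7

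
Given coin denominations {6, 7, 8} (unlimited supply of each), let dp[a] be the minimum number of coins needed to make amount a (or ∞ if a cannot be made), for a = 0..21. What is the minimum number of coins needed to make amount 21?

3

 a  0  1  2  3  4  5  6  7  8  9 10 11 12 13 14 15 16 17 18 19 20 21
dp  0  -  -  -  -  -  1  1  1  -  -  -  2  2  2  2  2  -  3  3  3  3
(- denotes ∞ / unreachable)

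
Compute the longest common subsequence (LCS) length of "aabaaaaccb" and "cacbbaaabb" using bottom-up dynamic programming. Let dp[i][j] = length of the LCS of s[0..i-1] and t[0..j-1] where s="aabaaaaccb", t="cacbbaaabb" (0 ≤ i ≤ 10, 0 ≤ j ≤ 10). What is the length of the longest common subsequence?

6

   ''  c  a  c  b  b  a  a  a  b  b
''  0  0  0  0  0  0  0  0  0  0  0
 a  0  0  1  1  1  1  1  1  1  1  1
 a  0  0  1  1  1  1  2  2  2  2  2
 b  0  0  1  1  2  2  2  2  2  3  3
 a  0  0  1  1  2  2  3  3  3  3  3
 a  0  0  1  1  2  2  3  4  4  4  4
 a  0  0  1  1  2  2  3  4  5  5  5
 a  0  0  1  1  2  2  3  4  5  5  5
 c  0  1  1  2  2  2  3  4  5  5  5
 c  0  1  1  2  2  2  3  4  5  5  5
 b  0  1  1  2  3  3  3  4  5  6  6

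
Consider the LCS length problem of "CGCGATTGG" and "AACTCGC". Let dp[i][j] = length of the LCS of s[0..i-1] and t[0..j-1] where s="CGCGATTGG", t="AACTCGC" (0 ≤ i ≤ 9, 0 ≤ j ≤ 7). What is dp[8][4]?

   ''  A  A  C  T  C  G  C
''  0  0  0  0  0  0  0  0
 C  0  0  0  1  1  1  1  1
 G  0  0  0  1  1  1  2  2
 C  0  0  0  1  1  2  2  3
 G  0  0  0  1  1  2  3  3
 A  0  1  1  1  1  2  3  3
 T  0  1  1  1  2  2  3  3
 T  0  1  1  1  2  2  3  3
 G  0  1  1  1  2  2  3  3
 G  0  1  1  1  2  2  3  3

2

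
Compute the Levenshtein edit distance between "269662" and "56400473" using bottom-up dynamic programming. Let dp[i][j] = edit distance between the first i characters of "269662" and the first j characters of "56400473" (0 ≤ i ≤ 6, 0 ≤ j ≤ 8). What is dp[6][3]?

   ''  5  6  4  0  0  4  7  3
''  0  1  2  3  4  5  6  7  8
 2  1  1  2  3  4  5  6  7  8
 6  2  2  1  2  3  4  5  6  7
 9  3  3  2  2  3  4  5  6  7
 6  4  4  3  3  3  4  5  6  7
 6  5  5  4  4  4  4  5  6  7
 2  6  6  5  5  5  5  5  6  7

5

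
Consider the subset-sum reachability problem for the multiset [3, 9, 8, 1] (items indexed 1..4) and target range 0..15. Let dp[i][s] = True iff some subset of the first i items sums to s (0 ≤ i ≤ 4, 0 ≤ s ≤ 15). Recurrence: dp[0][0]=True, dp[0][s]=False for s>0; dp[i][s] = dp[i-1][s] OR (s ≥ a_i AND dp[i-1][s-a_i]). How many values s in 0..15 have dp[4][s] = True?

10

i\s   0   1   2   3   4   5   6   7   8   9  10  11  12  13  14  15
  0   T   F   F   F   F   F   F   F   F   F   F   F   F   F   F   F
  1   T   F   F   T   F   F   F   F   F   F   F   F   F   F   F   F
  2   T   F   F   T   F   F   F   F   F   T   F   F   T   F   F   F
  3   T   F   F   T   F   F   F   F   T   T   F   T   T   F   F   F
  4   T   T   F   T   T   F   F   F   T   T   T   T   T   T   F   F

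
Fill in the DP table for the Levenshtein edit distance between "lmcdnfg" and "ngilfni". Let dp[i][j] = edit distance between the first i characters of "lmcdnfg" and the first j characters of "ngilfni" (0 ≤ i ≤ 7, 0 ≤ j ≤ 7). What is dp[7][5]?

6

   ''  n  g  i  l  f  n  i
''  0  1  2  3  4  5  6  7
 l  1  1  2  3  3  4  5  6
 m  2  2  2  3  4  4  5  6
 c  3  3  3  3  4  5  5  6
 d  4  4  4  4  4  5  6  6
 n  5  4  5  5  5  5  5  6
 f  6  5  5  6  6  5  6  6
 g  7  6  5  6  7  6  6  7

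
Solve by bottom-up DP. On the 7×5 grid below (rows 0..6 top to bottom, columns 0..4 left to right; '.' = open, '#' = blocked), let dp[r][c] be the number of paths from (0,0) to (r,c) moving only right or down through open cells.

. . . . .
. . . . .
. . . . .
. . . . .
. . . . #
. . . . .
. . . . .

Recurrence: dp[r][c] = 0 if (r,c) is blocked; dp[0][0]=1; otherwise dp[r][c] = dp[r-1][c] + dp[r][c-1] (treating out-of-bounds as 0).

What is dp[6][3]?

84

r\c   0   1   2   3   4
  0   1   1   1   1   1
  1   1   2   3   4   5
  2   1   3   6  10  15
  3   1   4  10  20  35
  4   1   5  15  35   0
  5   1   6  21  56  56
  6   1   7  28  84 140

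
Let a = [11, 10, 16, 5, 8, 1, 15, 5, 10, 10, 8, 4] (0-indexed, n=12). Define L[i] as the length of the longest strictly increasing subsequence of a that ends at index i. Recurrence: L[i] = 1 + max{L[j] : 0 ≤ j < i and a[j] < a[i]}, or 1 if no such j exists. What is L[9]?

3

   i    0    1    2    3    4    5    6    7    8    9   10   11
a[i]   11   10   16    5    8    1   15    5   10   10    8    4
L[i]    1    1    2    1    2    1    3    2    3    3    3    2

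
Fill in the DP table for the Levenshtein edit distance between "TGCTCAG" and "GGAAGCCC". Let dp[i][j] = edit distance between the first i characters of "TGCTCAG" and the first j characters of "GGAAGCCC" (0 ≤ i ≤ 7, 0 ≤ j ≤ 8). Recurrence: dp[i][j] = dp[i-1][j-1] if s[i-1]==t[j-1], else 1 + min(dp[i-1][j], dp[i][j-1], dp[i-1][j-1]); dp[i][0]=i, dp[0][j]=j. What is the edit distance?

   ''  G  G  A  A  G  C  C  C
''  0  1  2  3  4  5  6  7  8
 T  1  1  2  3  4  5  6  7  8
 G  2  1  1  2  3  4  5  6  7
 C  3  2  2  2  3  4  4  5  6
 T  4  3  3  3  3  4  5  5  6
 C  5  4  4  4  4  4  4  5  5
 A  6  5  5  4  4  5  5  5  6
 G  7  6  5  5  5  4  5  6  6

6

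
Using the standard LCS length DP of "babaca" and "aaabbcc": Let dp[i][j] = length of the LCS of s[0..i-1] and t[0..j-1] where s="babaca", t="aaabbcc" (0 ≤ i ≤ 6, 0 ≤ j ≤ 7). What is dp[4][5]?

2

   ''  a  a  a  b  b  c  c
''  0  0  0  0  0  0  0  0
 b  0  0  0  0  1  1  1  1
 a  0  1  1  1  1  1  1  1
 b  0  1  1  1  2  2  2  2
 a  0  1  2  2  2  2  2  2
 c  0  1  2  2  2  2  3  3
 a  0  1  2  3  3  3  3  3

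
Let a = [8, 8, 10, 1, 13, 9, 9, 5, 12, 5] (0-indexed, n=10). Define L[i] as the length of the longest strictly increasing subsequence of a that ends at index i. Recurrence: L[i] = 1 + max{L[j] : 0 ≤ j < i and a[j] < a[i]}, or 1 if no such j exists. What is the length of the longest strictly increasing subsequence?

3

   i    0    1    2    3    4    5    6    7    8    9
a[i]    8    8   10    1   13    9    9    5   12    5
L[i]    1    1    2    1    3    2    2    2    3    2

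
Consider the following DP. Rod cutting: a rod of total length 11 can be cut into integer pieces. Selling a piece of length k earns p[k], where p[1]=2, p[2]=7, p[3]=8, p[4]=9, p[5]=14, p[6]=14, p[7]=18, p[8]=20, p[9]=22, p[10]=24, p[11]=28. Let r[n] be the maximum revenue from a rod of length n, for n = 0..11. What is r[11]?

   n    0    1    2    3    4    5    6    7    8    9   10   11
r[n]    0    2    7    9   14   16   21   23   28   30   35   37

37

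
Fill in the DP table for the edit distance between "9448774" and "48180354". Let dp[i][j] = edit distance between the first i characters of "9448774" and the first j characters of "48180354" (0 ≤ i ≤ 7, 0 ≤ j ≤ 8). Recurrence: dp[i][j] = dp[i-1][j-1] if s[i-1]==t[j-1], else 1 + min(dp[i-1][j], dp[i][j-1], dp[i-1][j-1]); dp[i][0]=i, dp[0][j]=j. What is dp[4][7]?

   ''  4  8  1  8  0  3  5  4
''  0  1  2  3  4  5  6  7  8
 9  1  1  2  3  4  5  6  7  8
 4  2  1  2  3  4  5  6  7  7
 4  3  2  2  3  4  5  6  7  7
 8  4  3  2  3  3  4  5  6  7
 7  5  4  3  3  4  4  5  6  7
 7  6  5  4  4  4  5  5  6  7
 4  7  6  5  5  5  5  6  6  6

6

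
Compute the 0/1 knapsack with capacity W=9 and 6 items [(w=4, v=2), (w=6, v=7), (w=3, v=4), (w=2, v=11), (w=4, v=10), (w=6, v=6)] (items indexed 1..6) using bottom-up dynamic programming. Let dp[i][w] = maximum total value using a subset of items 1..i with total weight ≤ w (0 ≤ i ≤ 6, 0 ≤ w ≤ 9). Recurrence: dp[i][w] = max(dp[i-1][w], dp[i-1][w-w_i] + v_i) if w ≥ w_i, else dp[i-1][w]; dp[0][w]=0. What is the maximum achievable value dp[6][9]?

25

i\w   0   1   2   3   4   5   6   7   8   9
  0   0   0   0   0   0   0   0   0   0   0
  1   0   0   0   0   2   2   2   2   2   2
  2   0   0   0   0   2   2   7   7   7   7
  3   0   0   0   4   4   4   7   7   7  11
  4   0   0  11  11  11  15  15  15  18  18
  5   0   0  11  11  11  15  21  21  21  25
  6   0   0  11  11  11  15  21  21  21  25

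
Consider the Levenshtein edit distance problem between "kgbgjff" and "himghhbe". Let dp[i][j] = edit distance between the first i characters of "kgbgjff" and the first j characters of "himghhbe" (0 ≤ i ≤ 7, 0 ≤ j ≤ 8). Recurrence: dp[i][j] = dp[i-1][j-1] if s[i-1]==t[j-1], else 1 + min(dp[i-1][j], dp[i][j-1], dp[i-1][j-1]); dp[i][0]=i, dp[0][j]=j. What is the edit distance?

7

   ''  h  i  m  g  h  h  b  e
''  0  1  2  3  4  5  6  7  8
 k  1  1  2  3  4  5  6  7  8
 g  2  2  2  3  3  4  5  6  7
 b  3  3  3  3  4  4  5  5  6
 g  4  4  4  4  3  4  5  6  6
 j  5  5  5  5  4  4  5  6  7
 f  6  6  6  6  5  5  5  6  7
 f  7  7  7  7  6  6  6  6  7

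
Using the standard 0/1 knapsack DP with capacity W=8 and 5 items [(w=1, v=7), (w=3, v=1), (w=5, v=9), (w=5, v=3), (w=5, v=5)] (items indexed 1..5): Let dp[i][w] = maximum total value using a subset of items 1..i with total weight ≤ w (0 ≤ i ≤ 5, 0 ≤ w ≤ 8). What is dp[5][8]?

i\w   0   1   2   3   4   5   6   7   8
  0   0   0   0   0   0   0   0   0   0
  1   0   7   7   7   7   7   7   7   7
  2   0   7   7   7   8   8   8   8   8
  3   0   7   7   7   8   9  16  16  16
  4   0   7   7   7   8   9  16  16  16
  5   0   7   7   7   8   9  16  16  16

16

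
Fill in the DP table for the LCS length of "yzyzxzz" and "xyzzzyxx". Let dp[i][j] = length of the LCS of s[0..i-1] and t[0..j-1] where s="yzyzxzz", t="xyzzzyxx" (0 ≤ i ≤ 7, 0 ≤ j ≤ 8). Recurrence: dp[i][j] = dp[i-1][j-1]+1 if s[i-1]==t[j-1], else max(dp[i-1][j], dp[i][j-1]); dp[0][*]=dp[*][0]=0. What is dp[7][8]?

   ''  x  y  z  z  z  y  x  x
''  0  0  0  0  0  0  0  0  0
 y  0  0  1  1  1  1  1  1  1
 z  0  0  1  2  2  2  2  2  2
 y  0  0  1  2  2  2  3  3  3
 z  0  0  1  2  3  3  3  3  3
 x  0  1  1  2  3  3  3  4  4
 z  0  1  1  2  3  4  4  4  4
 z  0  1  1  2  3  4  4  4  4

4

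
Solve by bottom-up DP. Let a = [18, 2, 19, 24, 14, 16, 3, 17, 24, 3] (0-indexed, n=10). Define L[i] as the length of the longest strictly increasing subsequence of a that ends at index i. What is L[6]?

   i    0    1    2    3    4    5    6    7    8    9
a[i]   18    2   19   24   14   16    3   17   24    3
L[i]    1    1    2    3    2    3    2    4    5    2

2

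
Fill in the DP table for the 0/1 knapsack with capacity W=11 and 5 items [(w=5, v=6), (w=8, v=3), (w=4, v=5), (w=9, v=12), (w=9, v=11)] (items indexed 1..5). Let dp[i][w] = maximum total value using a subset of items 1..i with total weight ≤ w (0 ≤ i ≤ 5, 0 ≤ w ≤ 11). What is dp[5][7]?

i\w   0   1   2   3   4   5   6   7   8   9  10  11
  0   0   0   0   0   0   0   0   0   0   0   0   0
  1   0   0   0   0   0   6   6   6   6   6   6   6
  2   0   0   0   0   0   6   6   6   6   6   6   6
  3   0   0   0   0   5   6   6   6   6  11  11  11
  4   0   0   0   0   5   6   6   6   6  12  12  12
  5   0   0   0   0   5   6   6   6   6  12  12  12

6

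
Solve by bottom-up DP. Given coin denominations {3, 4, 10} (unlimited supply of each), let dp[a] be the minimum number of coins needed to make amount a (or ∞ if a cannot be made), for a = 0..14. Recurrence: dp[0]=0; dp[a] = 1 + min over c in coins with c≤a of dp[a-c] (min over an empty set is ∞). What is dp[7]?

 a  0  1  2  3  4  5  6  7  8  9 10 11 12 13 14
dp  0  -  -  1  1  -  2  2  2  3  1  3  3  2  2
(- denotes ∞ / unreachable)

2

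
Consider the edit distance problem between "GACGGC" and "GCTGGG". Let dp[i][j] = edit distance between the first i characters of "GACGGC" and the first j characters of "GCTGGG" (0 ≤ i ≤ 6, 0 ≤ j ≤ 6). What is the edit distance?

3

   ''  G  C  T  G  G  G
''  0  1  2  3  4  5  6
 G  1  0  1  2  3  4  5
 A  2  1  1  2  3  4  5
 C  3  2  1  2  3  4  5
 G  4  3  2  2  2  3  4
 G  5  4  3  3  2  2  3
 C  6  5  4  4  3  3  3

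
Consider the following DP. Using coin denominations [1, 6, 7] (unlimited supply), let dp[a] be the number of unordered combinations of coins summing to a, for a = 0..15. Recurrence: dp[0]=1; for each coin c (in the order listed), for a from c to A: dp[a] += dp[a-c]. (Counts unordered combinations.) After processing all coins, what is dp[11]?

3

after  coin     0     1     2     3     4     5     6     7     8     9    10    11    12    13    14    15
          1     1     1     1     1     1     1     1     1     1     1     1     1     1     1     1     1
          6     1     1     1     1     1     1     2     2     2     2     2     2     3     3     3     3
          7     1     1     1     1     1     1     2     3     3     3     3     3     4     5     6     6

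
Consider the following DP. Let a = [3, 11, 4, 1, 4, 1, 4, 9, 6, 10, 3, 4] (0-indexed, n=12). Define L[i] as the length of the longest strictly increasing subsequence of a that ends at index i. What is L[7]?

   i    0    1    2    3    4    5    6    7    8    9   10   11
a[i]    3   11    4    1    4    1    4    9    6   10    3    4
L[i]    1    2    2    1    2    1    2    3    3    4    2    3

3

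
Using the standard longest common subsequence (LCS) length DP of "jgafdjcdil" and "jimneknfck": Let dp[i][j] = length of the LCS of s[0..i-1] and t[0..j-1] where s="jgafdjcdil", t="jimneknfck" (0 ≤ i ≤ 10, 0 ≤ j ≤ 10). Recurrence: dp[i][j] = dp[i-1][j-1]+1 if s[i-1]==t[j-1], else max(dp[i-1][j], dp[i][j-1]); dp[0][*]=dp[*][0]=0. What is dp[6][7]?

   ''  j  i  m  n  e  k  n  f  c  k
''  0  0  0  0  0  0  0  0  0  0  0
 j  0  1  1  1  1  1  1  1  1  1  1
 g  0  1  1  1  1  1  1  1  1  1  1
 a  0  1  1  1  1  1  1  1  1  1  1
 f  0  1  1  1  1  1  1  1  2  2  2
 d  0  1  1  1  1  1  1  1  2  2  2
 j  0  1  1  1  1  1  1  1  2  2  2
 c  0  1  1  1  1  1  1  1  2  3  3
 d  0  1  1  1  1  1  1  1  2  3  3
 i  0  1  2  2  2  2  2  2  2  3  3
 l  0  1  2  2  2  2  2  2  2  3  3

1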